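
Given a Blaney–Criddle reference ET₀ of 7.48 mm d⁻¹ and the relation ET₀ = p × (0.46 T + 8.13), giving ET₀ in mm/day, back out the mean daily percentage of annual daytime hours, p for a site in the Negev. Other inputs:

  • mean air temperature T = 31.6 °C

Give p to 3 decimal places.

0.330

p = ET₀ / (0.46 T + 8.13) = 7.48 / (0.46 × 31.6 + 8.13) = 7.48 / 22.666 = 0.3300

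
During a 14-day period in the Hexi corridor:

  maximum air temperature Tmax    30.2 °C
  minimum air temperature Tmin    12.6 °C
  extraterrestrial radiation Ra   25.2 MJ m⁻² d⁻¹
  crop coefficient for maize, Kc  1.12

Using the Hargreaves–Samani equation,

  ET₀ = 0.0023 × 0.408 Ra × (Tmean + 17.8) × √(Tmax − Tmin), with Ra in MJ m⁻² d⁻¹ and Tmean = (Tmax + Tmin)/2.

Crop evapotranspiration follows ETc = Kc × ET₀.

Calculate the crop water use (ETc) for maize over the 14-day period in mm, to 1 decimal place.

Tmean = (30.2 + 12.6)/2 = 21.40 °C
0.408 Ra = 0.408 × 25.2 = 10.2816 mm/d equivalent
ET₀ = 0.0023 × 10.2816 × (21.40 + 17.8) × √17.6 = 0.0023 × 10.2816 × 39.20 × 4.1952 = 3.8889 mm/d
ETc = Kc × ET₀ = 1.12 × 3.8889 = 4.3556 mm/d
Over 14 days: 4.3556 × 14 = 60.978 mm

61.0 mm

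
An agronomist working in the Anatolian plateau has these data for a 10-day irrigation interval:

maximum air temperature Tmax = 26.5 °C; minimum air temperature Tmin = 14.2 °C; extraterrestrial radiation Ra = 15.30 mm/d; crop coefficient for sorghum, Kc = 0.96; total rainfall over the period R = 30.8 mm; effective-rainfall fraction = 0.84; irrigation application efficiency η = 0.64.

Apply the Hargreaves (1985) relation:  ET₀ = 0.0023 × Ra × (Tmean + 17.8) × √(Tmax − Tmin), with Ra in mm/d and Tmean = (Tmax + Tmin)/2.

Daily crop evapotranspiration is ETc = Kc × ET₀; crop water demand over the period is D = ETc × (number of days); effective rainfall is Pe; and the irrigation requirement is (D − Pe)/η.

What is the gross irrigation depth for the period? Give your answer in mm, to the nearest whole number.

Tmean = (26.5 + 14.2)/2 = 20.35 °C
ET₀ = 0.0023 × 15.30 × (20.35 + 17.8) × √12.3 = 0.0023 × 15.30 × 38.15 × 3.5071 = 4.7083 mm/d
ETc = Kc × ET₀ = 0.96 × 4.7083 = 4.5200 mm/d
Crop demand D = ETc × 10 d = 4.5200 × 10 = 45.200 mm
Pe = 0.84 × 30.8 = 25.872 mm
D − Pe = 45.200 − 25.872 = 19.328 mm
Gross irrigation = 19.328 / 0.64 = 30.200 mm

30 mm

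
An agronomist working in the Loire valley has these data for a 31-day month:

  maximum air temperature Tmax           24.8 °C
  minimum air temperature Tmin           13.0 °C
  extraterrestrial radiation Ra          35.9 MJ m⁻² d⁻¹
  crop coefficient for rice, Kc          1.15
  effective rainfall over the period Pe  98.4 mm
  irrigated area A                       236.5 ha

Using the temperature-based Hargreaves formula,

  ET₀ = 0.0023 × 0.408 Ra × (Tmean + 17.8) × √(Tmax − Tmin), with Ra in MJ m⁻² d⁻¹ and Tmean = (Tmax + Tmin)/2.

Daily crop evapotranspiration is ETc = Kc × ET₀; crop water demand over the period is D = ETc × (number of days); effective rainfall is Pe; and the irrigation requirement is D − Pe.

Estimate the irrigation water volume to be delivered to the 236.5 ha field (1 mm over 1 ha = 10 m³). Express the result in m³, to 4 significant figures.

Tmean = (24.8 + 13.0)/2 = 18.90 °C
0.408 Ra = 0.408 × 35.9 = 14.6472 mm/d equivalent
ET₀ = 0.0023 × 14.6472 × (18.90 + 17.8) × √11.8 = 0.0023 × 14.6472 × 36.70 × 3.4351 = 4.2471 mm/d
ETc = Kc × ET₀ = 1.15 × 4.2471 = 4.8842 mm/d
Crop demand D = ETc × 31 d = 4.8842 × 31 = 151.410 mm
D − Pe = 151.410 − 98.4 = 53.010 mm
Volume = 53.010 mm × 236.5 ha × 10 = 125368.7 m³

125400 m³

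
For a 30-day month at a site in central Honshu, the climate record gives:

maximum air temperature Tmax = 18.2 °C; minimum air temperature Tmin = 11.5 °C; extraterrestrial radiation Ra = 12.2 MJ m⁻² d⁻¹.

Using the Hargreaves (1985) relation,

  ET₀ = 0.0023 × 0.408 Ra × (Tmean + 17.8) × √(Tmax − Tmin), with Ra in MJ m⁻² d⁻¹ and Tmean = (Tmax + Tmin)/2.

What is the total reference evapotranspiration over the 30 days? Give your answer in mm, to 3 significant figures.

29.0 mm

Tmean = (18.2 + 11.5)/2 = 14.85 °C
0.408 Ra = 0.408 × 12.2 = 4.9776 mm/d equivalent
ET₀ = 0.0023 × 4.9776 × (14.85 + 17.8) × √6.7 = 0.0023 × 4.9776 × 32.65 × 2.5884 = 0.9675 mm/d
Over 30 days: 0.9675 × 30 = 29.025 mm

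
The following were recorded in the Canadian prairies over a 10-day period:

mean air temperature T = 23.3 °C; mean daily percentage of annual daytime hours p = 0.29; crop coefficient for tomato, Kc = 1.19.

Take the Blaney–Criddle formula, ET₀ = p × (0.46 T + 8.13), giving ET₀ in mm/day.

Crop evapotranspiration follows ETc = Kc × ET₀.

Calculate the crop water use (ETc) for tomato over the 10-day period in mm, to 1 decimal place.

ET₀ = 0.29 × (0.46 × 23.3 + 8.13) = 0.29 × 18.848 = 5.4659 mm/d
ETc = Kc × ET₀ = 1.19 × 5.4659 = 6.5044 mm/d
Over 10 days: 6.5044 × 10 = 65.044 mm

65.0 mm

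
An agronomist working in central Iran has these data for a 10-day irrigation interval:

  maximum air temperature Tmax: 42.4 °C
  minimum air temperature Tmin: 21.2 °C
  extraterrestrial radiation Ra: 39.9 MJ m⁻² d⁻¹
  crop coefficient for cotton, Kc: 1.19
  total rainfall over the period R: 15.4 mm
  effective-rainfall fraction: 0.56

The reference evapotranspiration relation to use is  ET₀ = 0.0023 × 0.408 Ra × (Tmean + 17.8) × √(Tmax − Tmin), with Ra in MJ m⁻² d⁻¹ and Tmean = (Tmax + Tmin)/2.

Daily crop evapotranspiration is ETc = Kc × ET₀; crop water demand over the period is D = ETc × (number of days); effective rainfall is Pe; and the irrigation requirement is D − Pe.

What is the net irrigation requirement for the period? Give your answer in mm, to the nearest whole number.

Tmean = (42.4 + 21.2)/2 = 31.80 °C
0.408 Ra = 0.408 × 39.9 = 16.2792 mm/d equivalent
ET₀ = 0.0023 × 16.2792 × (31.80 + 17.8) × √21.2 = 0.0023 × 16.2792 × 49.60 × 4.6043 = 8.5508 mm/d
ETc = Kc × ET₀ = 1.19 × 8.5508 = 10.1755 mm/d
Crop demand D = ETc × 10 d = 10.1755 × 10 = 101.755 mm
Pe = 0.56 × 15.4 = 8.624 mm
D − Pe = 101.755 − 8.624 = 93.131 mm

93 mm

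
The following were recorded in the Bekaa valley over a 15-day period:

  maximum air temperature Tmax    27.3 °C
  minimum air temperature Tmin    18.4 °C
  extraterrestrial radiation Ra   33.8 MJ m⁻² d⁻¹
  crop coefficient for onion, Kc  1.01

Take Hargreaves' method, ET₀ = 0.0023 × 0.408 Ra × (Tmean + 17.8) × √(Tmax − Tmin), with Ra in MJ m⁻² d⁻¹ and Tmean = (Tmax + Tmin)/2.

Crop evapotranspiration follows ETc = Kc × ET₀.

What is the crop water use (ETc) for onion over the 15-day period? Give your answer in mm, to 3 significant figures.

Tmean = (27.3 + 18.4)/2 = 22.85 °C
0.408 Ra = 0.408 × 33.8 = 13.7904 mm/d equivalent
ET₀ = 0.0023 × 13.7904 × (22.85 + 17.8) × √8.9 = 0.0023 × 13.7904 × 40.65 × 2.9833 = 3.8465 mm/d
ETc = Kc × ET₀ = 1.01 × 3.8465 = 3.8850 mm/d
Over 15 days: 3.8850 × 15 = 58.275 mm

58.3 mm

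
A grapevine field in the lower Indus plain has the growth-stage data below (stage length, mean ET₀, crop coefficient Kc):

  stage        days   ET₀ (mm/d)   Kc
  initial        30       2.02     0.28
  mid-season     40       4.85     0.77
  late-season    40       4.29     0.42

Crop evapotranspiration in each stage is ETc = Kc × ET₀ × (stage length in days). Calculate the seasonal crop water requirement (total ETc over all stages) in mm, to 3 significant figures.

238 mm

initial: 0.28 × 2.02 × 30 = 16.97 mm
mid-season: 0.77 × 4.85 × 40 = 149.38 mm
late-season: 0.42 × 4.29 × 40 = 72.07 mm
Seasonal total = 238.42 mm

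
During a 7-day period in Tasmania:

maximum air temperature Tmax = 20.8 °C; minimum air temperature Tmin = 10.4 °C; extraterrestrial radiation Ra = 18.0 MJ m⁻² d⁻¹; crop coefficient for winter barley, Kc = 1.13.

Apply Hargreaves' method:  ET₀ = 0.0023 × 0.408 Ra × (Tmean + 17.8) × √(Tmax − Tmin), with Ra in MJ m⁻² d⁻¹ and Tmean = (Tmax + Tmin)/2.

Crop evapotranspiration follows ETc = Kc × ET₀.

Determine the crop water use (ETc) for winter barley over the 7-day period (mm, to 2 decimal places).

Tmean = (20.8 + 10.4)/2 = 15.60 °C
0.408 Ra = 0.408 × 18.0 = 7.3440 mm/d equivalent
ET₀ = 0.0023 × 7.3440 × (15.60 + 17.8) × √10.4 = 0.0023 × 7.3440 × 33.40 × 3.2249 = 1.8194 mm/d
ETc = Kc × ET₀ = 1.13 × 1.8194 = 2.0559 mm/d
Over 7 days: 2.0559 × 7 = 14.391 mm

14.39 mm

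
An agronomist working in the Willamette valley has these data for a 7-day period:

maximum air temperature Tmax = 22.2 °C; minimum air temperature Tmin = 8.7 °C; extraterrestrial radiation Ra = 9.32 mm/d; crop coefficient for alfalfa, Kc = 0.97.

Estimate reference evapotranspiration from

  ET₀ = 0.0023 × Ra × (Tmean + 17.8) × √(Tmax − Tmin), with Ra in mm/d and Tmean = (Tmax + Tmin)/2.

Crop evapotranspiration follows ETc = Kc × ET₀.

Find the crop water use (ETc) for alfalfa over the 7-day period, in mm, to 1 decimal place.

17.8 mm

Tmean = (22.2 + 8.7)/2 = 15.45 °C
ET₀ = 0.0023 × 9.32 × (15.45 + 17.8) × √13.5 = 0.0023 × 9.32 × 33.25 × 3.6742 = 2.6188 mm/d
ETc = Kc × ET₀ = 0.97 × 2.6188 = 2.5402 mm/d
Over 7 days: 2.5402 × 7 = 17.781 mm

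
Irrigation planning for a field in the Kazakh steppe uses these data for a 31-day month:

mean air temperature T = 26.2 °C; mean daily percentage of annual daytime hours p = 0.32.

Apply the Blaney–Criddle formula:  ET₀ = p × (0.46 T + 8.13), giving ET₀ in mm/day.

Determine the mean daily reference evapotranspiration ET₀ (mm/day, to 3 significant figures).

6.46 mm/day

ET₀ = 0.32 × (0.46 × 26.2 + 8.13) = 0.32 × 20.182 = 6.4582 mm/d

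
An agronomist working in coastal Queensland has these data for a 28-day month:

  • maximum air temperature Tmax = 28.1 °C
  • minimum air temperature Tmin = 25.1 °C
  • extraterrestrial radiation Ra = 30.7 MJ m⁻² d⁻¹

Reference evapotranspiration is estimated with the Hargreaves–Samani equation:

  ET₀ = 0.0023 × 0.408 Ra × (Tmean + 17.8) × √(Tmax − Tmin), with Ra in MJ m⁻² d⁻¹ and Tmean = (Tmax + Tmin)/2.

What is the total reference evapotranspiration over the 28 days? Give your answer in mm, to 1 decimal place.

62.0 mm

Tmean = (28.1 + 25.1)/2 = 26.60 °C
0.408 Ra = 0.408 × 30.7 = 12.5256 mm/d equivalent
ET₀ = 0.0023 × 12.5256 × (26.60 + 17.8) × √3.0 = 0.0023 × 12.5256 × 44.40 × 1.7321 = 2.2156 mm/d
Over 28 days: 2.2156 × 28 = 62.037 mm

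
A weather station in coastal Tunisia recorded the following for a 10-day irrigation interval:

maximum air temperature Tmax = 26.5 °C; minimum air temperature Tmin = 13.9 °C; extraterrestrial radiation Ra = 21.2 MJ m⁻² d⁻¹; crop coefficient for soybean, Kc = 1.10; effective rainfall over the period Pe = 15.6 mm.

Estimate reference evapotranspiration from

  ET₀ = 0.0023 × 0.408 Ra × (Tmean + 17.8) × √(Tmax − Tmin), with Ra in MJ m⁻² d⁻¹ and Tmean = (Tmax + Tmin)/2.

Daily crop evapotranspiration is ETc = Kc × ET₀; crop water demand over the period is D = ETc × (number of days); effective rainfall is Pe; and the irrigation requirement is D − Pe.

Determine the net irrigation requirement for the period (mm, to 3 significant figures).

13.9 mm

Tmean = (26.5 + 13.9)/2 = 20.20 °C
0.408 Ra = 0.408 × 21.2 = 8.6496 mm/d equivalent
ET₀ = 0.0023 × 8.6496 × (20.20 + 17.8) × √12.6 = 0.0023 × 8.6496 × 38.00 × 3.5496 = 2.6834 mm/d
ETc = Kc × ET₀ = 1.10 × 2.6834 = 2.9517 mm/d
Crop demand D = ETc × 10 d = 2.9517 × 10 = 29.517 mm
D − Pe = 29.517 − 15.6 = 13.917 mm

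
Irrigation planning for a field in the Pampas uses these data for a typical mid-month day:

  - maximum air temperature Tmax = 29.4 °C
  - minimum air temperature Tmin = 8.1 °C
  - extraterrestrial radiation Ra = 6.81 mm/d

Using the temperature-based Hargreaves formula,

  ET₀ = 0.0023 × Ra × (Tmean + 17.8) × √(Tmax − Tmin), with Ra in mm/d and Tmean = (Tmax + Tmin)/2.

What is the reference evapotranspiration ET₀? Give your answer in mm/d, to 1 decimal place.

Tmean = (29.4 + 8.1)/2 = 18.75 °C
ET₀ = 0.0023 × 6.81 × (18.75 + 17.8) × √21.3 = 0.0023 × 6.81 × 36.55 × 4.6152 = 2.6421 mm/d

2.6 mm/d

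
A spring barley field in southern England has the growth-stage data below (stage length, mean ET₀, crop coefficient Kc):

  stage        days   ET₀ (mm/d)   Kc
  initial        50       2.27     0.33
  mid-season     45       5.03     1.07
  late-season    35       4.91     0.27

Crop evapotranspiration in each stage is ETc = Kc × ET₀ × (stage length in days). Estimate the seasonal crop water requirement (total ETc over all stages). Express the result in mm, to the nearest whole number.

initial: 0.33 × 2.27 × 50 = 37.46 mm
mid-season: 1.07 × 5.03 × 45 = 242.19 mm
late-season: 0.27 × 4.91 × 35 = 46.40 mm
Seasonal total = 326.05 mm

326 mm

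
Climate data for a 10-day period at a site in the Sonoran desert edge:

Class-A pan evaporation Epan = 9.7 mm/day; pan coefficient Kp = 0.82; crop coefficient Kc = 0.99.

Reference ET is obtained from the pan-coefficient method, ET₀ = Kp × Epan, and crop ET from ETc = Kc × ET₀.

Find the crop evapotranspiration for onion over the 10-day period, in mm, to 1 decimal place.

ET₀ = 0.82 × 9.7 = 7.9540 mm/d
ETc = Kc × ET₀ = 0.99 × 7.9540 = 7.8745 mm/d
Over 10 days: 7.8745 × 10 = 78.745 mm

78.7 mm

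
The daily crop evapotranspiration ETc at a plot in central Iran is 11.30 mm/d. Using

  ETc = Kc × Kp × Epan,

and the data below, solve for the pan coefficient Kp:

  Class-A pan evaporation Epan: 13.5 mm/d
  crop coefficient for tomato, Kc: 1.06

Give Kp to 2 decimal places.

0.79

ETc = Kc × Kp × Epan  ⇒  Kp = ETc / (Kc × Epan)
Kp = 11.30 / (1.06 × 13.5) = 11.30 / 14.310 = 0.7897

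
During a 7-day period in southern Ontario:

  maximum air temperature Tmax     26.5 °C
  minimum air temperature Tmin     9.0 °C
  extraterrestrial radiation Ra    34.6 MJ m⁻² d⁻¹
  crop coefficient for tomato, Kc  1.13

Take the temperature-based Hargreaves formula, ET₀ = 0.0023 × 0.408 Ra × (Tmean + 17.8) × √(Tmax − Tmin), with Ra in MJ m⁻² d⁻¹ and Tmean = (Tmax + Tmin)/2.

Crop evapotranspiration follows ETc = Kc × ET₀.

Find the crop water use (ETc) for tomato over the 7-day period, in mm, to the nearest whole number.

38 mm

Tmean = (26.5 + 9.0)/2 = 17.75 °C
0.408 Ra = 0.408 × 34.6 = 14.1168 mm/d equivalent
ET₀ = 0.0023 × 14.1168 × (17.75 + 17.8) × √17.5 = 0.0023 × 14.1168 × 35.55 × 4.1833 = 4.8286 mm/d
ETc = Kc × ET₀ = 1.13 × 4.8286 = 5.4563 mm/d
Over 7 days: 5.4563 × 7 = 38.194 mm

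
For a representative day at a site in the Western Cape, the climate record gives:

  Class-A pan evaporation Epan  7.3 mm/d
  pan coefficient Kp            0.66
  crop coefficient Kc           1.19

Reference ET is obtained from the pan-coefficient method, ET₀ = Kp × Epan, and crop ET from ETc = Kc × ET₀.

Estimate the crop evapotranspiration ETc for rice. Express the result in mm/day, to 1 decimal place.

ET₀ = 0.66 × 7.3 = 4.8180 mm/d
ETc = Kc × ET₀ = 1.19 × 4.8180 = 5.7334 mm/d

5.7 mm/day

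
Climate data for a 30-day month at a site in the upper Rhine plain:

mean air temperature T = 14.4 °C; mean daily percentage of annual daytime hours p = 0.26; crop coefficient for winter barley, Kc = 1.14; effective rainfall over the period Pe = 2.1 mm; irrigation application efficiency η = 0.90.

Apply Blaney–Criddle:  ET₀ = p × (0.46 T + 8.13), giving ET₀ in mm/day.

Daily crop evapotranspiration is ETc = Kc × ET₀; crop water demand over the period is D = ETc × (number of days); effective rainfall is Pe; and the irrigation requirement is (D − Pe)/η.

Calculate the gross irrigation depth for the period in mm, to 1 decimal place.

ET₀ = 0.26 × (0.46 × 14.4 + 8.13) = 0.26 × 14.754 = 3.8360 mm/d
ETc = Kc × ET₀ = 1.14 × 3.8360 = 4.3730 mm/d
Crop demand D = ETc × 30 d = 4.3730 × 30 = 131.190 mm
D − Pe = 131.190 − 2.1 = 129.090 mm
Gross irrigation = 129.090 / 0.90 = 143.433 mm

143.4 mm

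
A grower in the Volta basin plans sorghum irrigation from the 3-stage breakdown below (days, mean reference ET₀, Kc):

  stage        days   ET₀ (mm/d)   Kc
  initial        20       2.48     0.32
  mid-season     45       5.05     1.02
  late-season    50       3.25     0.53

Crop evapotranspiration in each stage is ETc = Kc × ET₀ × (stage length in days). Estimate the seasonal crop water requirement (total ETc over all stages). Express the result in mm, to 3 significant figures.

initial: 0.32 × 2.48 × 20 = 15.87 mm
mid-season: 1.02 × 5.05 × 45 = 231.80 mm
late-season: 0.53 × 3.25 × 50 = 86.13 mm
Seasonal total = 333.80 mm

334 mm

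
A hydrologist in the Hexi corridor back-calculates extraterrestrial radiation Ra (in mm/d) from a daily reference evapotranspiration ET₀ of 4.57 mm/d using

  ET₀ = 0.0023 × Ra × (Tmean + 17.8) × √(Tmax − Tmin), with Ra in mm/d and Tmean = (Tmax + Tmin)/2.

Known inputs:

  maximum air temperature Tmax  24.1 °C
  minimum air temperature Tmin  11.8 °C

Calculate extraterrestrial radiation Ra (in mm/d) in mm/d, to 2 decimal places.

Tmean = 17.95 °C; √ΔT = 3.5071
Ra = ET₀ / [0.0023 × (Tmean+17.8) × √ΔT] = 4.57 / (0.0023 × 35.75 × 3.5071) = 15.848 mm/d

15.85 mm/d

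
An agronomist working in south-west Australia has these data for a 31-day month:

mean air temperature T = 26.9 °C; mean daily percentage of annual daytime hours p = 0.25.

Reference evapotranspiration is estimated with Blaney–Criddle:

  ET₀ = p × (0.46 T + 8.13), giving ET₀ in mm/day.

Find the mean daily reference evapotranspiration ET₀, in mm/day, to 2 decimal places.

ET₀ = 0.25 × (0.46 × 26.9 + 8.13) = 0.25 × 20.504 = 5.1260 mm/d

5.13 mm/day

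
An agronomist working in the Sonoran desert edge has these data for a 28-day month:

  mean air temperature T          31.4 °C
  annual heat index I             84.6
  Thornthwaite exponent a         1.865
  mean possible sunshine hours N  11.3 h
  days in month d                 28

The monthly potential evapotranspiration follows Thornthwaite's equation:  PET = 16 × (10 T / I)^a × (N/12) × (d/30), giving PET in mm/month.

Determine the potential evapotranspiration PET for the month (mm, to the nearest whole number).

10T/I = 10 × 31.4 / 84.6 = 3.7116
(10T/I)^a = 3.7116^1.865 = 11.5407
Uncorrected PET = 16 × 11.5407 = 184.651 mm
Correction = (N/12)(d/30) = (11.3/12)(28/30) = 0.8789
PET = 184.651 × 0.8789 = 162.290 mm/month

162 mm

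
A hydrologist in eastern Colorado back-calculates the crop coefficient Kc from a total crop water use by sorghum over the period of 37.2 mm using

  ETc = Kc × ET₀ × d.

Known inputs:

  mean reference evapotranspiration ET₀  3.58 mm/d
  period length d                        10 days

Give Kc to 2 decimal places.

ETc = Kc × ET₀ × d  ⇒  Kc = ETc / (ET₀ × d)
Kc = 37.2 / (3.58 × 10) = 37.2 / 35.80 = 1.0391

1.04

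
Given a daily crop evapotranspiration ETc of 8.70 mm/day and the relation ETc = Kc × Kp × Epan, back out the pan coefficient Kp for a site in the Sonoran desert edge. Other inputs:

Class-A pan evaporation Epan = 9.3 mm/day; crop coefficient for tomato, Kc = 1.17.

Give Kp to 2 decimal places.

0.80

ETc = Kc × Kp × Epan  ⇒  Kp = ETc / (Kc × Epan)
Kp = 8.70 / (1.17 × 9.3) = 8.70 / 10.881 = 0.7996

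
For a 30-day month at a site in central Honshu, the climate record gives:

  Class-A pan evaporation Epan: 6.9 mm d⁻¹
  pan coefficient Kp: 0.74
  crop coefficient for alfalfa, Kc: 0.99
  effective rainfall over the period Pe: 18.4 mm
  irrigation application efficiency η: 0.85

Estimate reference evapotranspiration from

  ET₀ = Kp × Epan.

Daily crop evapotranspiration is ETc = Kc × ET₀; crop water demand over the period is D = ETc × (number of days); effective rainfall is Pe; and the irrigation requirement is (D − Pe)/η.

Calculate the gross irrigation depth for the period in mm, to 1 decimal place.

156.8 mm

ET₀ = 0.74 × 6.9 = 5.1060 mm/d
ETc = Kc × ET₀ = 0.99 × 5.1060 = 5.0549 mm/d
Crop demand D = ETc × 30 d = 5.0549 × 30 = 151.647 mm
D − Pe = 151.647 − 18.4 = 133.247 mm
Gross irrigation = 133.247 / 0.85 = 156.761 mm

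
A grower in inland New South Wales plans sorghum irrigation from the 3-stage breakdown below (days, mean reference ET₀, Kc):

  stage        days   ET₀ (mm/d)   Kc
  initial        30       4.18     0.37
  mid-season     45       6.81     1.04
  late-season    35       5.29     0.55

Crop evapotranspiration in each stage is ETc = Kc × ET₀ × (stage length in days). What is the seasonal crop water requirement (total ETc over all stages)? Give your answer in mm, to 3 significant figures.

initial: 0.37 × 4.18 × 30 = 46.40 mm
mid-season: 1.04 × 6.81 × 45 = 318.71 mm
late-season: 0.55 × 5.29 × 35 = 101.83 mm
Seasonal total = 466.94 mm

467 mm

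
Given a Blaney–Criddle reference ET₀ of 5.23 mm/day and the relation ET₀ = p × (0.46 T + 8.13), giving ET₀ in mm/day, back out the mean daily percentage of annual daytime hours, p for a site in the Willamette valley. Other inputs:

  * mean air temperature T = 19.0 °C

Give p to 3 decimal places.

0.310

p = ET₀ / (0.46 T + 8.13) = 5.23 / (0.46 × 19.0 + 8.13) = 5.23 / 16.870 = 0.3100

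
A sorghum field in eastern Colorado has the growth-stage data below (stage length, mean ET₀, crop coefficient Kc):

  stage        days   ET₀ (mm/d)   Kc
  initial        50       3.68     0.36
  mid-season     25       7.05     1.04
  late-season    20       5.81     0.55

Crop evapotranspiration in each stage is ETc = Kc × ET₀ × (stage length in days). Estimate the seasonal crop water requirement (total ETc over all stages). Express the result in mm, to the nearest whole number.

313 mm

initial: 0.36 × 3.68 × 50 = 66.24 mm
mid-season: 1.04 × 7.05 × 25 = 183.30 mm
late-season: 0.55 × 5.81 × 20 = 63.91 mm
Seasonal total = 313.45 mm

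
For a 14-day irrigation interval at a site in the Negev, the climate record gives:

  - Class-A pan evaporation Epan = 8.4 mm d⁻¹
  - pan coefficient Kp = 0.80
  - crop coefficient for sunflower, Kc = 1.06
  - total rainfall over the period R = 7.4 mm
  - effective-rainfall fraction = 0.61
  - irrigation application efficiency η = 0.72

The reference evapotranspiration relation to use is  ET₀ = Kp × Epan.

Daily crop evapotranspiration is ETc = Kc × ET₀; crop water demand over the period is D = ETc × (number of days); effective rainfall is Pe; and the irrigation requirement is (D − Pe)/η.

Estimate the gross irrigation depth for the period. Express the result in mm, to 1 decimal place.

ET₀ = 0.80 × 8.4 = 6.7200 mm/d
ETc = Kc × ET₀ = 1.06 × 6.7200 = 7.1232 mm/d
Crop demand D = ETc × 14 d = 7.1232 × 14 = 99.725 mm
Pe = 0.61 × 7.4 = 4.514 mm
D − Pe = 99.725 − 4.514 = 95.211 mm
Gross irrigation = 95.211 / 0.72 = 132.238 mm

132.2 mm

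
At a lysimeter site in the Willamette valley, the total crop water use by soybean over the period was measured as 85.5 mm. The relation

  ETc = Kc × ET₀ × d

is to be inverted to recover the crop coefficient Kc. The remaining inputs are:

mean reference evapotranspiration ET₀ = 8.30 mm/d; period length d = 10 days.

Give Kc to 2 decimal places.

ETc = Kc × ET₀ × d  ⇒  Kc = ETc / (ET₀ × d)
Kc = 85.5 / (8.30 × 10) = 85.5 / 83.00 = 1.0301

1.03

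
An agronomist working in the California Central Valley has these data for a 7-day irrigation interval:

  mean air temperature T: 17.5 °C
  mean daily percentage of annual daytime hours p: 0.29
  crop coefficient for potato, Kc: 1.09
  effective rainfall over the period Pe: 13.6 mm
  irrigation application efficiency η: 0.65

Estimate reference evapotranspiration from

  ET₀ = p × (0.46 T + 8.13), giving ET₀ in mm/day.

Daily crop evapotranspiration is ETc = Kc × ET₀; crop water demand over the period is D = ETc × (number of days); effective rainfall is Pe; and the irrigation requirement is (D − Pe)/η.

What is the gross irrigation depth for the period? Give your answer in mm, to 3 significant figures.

34.2 mm

ET₀ = 0.29 × (0.46 × 17.5 + 8.13) = 0.29 × 16.180 = 4.6922 mm/d
ETc = Kc × ET₀ = 1.09 × 4.6922 = 5.1145 mm/d
Crop demand D = ETc × 7 d = 5.1145 × 7 = 35.802 mm
D − Pe = 35.802 − 13.6 = 22.202 mm
Gross irrigation = 22.202 / 0.65 = 34.157 mm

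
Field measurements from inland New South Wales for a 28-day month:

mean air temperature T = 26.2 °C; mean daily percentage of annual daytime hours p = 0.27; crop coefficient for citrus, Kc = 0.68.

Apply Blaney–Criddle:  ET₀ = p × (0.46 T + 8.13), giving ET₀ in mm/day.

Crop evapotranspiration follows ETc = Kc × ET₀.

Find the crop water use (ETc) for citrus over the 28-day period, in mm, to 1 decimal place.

ET₀ = 0.27 × (0.46 × 26.2 + 8.13) = 0.27 × 20.182 = 5.4491 mm/d
ETc = Kc × ET₀ = 0.68 × 5.4491 = 3.7054 mm/d
Over 28 days: 3.7054 × 28 = 103.751 mm

103.8 mm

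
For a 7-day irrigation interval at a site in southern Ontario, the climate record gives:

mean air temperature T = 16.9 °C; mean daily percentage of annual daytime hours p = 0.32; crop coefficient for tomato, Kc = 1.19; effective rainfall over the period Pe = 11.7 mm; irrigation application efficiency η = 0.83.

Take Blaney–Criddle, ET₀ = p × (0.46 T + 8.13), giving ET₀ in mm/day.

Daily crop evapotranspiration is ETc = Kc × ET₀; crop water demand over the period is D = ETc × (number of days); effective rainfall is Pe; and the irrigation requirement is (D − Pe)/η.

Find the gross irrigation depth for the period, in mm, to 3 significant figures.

ET₀ = 0.32 × (0.46 × 16.9 + 8.13) = 0.32 × 15.904 = 5.0893 mm/d
ETc = Kc × ET₀ = 1.19 × 5.0893 = 6.0563 mm/d
Crop demand D = ETc × 7 d = 6.0563 × 7 = 42.394 mm
D − Pe = 42.394 − 11.7 = 30.694 mm
Gross irrigation = 30.694 / 0.83 = 36.981 mm

37.0 mm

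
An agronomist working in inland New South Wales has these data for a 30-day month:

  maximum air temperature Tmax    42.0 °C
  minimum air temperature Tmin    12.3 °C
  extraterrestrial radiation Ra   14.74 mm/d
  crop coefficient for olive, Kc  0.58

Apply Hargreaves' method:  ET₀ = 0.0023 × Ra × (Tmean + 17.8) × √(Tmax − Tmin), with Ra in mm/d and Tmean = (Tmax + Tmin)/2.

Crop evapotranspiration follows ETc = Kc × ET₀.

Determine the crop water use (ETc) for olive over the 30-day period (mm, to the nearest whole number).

145 mm

Tmean = (42.0 + 12.3)/2 = 27.15 °C
ET₀ = 0.0023 × 14.74 × (27.15 + 17.8) × √29.7 = 0.0023 × 14.74 × 44.95 × 5.4498 = 8.3049 mm/d
ETc = Kc × ET₀ = 0.58 × 8.3049 = 4.8168 mm/d
Over 30 days: 4.8168 × 30 = 144.504 mm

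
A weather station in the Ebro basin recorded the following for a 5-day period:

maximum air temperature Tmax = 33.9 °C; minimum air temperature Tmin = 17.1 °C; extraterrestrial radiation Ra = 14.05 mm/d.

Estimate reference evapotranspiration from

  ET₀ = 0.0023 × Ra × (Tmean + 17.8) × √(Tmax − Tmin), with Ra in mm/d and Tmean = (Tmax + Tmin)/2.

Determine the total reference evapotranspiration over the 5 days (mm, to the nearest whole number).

29 mm

Tmean = (33.9 + 17.1)/2 = 25.50 °C
ET₀ = 0.0023 × 14.05 × (25.50 + 17.8) × √16.8 = 0.0023 × 14.05 × 43.30 × 4.0988 = 5.7352 mm/d
Over 5 days: 5.7352 × 5 = 28.676 mm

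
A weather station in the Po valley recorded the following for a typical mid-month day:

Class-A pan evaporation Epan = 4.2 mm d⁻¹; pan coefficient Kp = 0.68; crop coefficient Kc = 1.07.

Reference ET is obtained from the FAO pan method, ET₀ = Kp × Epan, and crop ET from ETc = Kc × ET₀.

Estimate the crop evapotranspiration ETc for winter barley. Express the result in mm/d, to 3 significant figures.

3.06 mm/d

ET₀ = 0.68 × 4.2 = 2.8560 mm/d
ETc = Kc × ET₀ = 1.07 × 2.8560 = 3.0559 mm/d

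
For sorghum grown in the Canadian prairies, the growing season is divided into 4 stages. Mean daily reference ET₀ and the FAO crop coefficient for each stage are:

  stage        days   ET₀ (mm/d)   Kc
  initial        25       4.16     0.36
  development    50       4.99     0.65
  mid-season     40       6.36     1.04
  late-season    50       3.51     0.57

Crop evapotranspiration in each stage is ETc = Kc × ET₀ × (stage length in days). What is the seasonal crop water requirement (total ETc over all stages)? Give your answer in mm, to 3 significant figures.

564 mm

initial: 0.36 × 4.16 × 25 = 37.44 mm
development: 0.65 × 4.99 × 50 = 162.18 mm
mid-season: 1.04 × 6.36 × 40 = 264.58 mm
late-season: 0.57 × 3.51 × 50 = 100.04 mm
Seasonal total = 564.24 mm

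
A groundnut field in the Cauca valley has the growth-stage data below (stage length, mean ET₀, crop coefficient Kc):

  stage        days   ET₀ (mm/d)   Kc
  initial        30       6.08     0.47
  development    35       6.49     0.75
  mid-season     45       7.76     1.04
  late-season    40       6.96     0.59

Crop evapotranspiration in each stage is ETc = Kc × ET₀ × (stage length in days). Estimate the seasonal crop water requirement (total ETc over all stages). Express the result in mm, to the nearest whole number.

784 mm

initial: 0.47 × 6.08 × 30 = 85.73 mm
development: 0.75 × 6.49 × 35 = 170.36 mm
mid-season: 1.04 × 7.76 × 45 = 363.17 mm
late-season: 0.59 × 6.96 × 40 = 164.26 mm
Seasonal total = 783.52 mm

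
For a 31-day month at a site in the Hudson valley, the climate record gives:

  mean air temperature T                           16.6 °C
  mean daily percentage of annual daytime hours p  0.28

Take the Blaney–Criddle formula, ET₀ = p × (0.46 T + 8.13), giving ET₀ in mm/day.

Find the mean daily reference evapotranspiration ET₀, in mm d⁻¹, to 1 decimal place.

4.4 mm d⁻¹

ET₀ = 0.28 × (0.46 × 16.6 + 8.13) = 0.28 × 15.766 = 4.4145 mm/d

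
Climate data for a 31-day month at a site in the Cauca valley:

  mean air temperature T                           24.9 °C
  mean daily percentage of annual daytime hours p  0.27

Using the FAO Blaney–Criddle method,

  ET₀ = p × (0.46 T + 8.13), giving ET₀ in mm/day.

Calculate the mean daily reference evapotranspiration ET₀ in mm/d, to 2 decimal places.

5.29 mm/d

ET₀ = 0.27 × (0.46 × 24.9 + 8.13) = 0.27 × 19.584 = 5.2877 mm/d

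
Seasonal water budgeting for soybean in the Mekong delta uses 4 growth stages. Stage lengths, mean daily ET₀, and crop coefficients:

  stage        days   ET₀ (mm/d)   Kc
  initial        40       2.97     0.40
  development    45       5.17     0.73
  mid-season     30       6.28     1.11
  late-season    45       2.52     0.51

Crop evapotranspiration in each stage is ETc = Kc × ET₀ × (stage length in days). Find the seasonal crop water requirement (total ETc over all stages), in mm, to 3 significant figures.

484 mm

initial: 0.40 × 2.97 × 40 = 47.52 mm
development: 0.73 × 5.17 × 45 = 169.83 mm
mid-season: 1.11 × 6.28 × 30 = 209.12 mm
late-season: 0.51 × 2.52 × 45 = 57.83 mm
Seasonal total = 484.30 mm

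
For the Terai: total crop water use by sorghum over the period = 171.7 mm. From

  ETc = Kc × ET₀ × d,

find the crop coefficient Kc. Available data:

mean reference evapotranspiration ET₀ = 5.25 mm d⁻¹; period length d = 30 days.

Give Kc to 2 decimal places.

1.09

ETc = Kc × ET₀ × d  ⇒  Kc = ETc / (ET₀ × d)
Kc = 171.7 / (5.25 × 30) = 171.7 / 157.50 = 1.0902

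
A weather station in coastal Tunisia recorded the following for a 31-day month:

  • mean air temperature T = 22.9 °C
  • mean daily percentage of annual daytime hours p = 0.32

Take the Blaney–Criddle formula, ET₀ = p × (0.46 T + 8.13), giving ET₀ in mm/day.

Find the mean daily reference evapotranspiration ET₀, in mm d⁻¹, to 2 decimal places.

5.97 mm d⁻¹

ET₀ = 0.32 × (0.46 × 22.9 + 8.13) = 0.32 × 18.664 = 5.9725 mm/d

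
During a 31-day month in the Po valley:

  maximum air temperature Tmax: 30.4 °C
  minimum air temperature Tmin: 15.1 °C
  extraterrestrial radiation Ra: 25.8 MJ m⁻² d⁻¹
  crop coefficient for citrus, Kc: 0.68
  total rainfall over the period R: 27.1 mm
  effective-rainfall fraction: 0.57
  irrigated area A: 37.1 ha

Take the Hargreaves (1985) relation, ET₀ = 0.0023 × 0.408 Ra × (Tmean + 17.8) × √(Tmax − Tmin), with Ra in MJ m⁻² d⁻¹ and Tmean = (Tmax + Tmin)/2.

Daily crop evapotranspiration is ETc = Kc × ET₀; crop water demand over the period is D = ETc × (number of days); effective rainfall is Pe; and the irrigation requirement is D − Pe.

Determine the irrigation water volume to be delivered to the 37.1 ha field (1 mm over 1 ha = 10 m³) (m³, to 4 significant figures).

24300 m³

Tmean = (30.4 + 15.1)/2 = 22.75 °C
0.408 Ra = 0.408 × 25.8 = 10.5264 mm/d equivalent
ET₀ = 0.0023 × 10.5264 × (22.75 + 17.8) × √15.3 = 0.0023 × 10.5264 × 40.55 × 3.9115 = 3.8401 mm/d
ETc = Kc × ET₀ = 0.68 × 3.8401 = 2.6113 mm/d
Crop demand D = ETc × 31 d = 2.6113 × 31 = 80.950 mm
Pe = 0.57 × 27.1 = 15.447 mm
D − Pe = 80.950 − 15.447 = 65.503 mm
Volume = 65.503 mm × 37.1 ha × 10 = 24301.6 m³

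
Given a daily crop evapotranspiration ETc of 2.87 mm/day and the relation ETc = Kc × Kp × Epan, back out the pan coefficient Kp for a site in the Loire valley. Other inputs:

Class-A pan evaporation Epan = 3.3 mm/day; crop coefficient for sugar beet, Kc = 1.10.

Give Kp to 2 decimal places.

ETc = Kc × Kp × Epan  ⇒  Kp = ETc / (Kc × Epan)
Kp = 2.87 / (1.10 × 3.3) = 2.87 / 3.630 = 0.7906

0.79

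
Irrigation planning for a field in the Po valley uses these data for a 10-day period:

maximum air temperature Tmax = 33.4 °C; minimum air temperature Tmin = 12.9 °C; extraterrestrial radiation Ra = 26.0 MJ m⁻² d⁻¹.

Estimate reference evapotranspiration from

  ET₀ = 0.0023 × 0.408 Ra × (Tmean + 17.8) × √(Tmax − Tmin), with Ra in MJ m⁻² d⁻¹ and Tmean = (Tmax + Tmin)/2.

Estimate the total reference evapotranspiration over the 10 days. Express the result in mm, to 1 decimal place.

Tmean = (33.4 + 12.9)/2 = 23.15 °C
0.408 Ra = 0.408 × 26.0 = 10.6080 mm/d equivalent
ET₀ = 0.0023 × 10.6080 × (23.15 + 17.8) × √20.5 = 0.0023 × 10.6080 × 40.95 × 4.5277 = 4.5237 mm/d
Over 10 days: 4.5237 × 10 = 45.237 mm

45.2 mm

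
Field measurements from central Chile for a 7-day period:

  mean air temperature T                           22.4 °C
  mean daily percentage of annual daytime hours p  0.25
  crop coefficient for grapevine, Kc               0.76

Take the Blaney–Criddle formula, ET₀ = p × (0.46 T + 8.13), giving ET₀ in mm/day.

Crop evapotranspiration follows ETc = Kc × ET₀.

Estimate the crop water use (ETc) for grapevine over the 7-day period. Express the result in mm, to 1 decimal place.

ET₀ = 0.25 × (0.46 × 22.4 + 8.13) = 0.25 × 18.434 = 4.6085 mm/d
ETc = Kc × ET₀ = 0.76 × 4.6085 = 3.5025 mm/d
Over 7 days: 3.5025 × 7 = 24.518 mm

24.5 mm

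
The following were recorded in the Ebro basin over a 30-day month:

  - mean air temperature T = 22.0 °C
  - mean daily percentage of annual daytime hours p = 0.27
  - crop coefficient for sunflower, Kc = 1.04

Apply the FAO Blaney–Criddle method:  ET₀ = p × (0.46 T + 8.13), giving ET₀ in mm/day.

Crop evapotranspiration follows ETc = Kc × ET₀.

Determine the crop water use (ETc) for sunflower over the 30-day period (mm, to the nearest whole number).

ET₀ = 0.27 × (0.46 × 22.0 + 8.13) = 0.27 × 18.250 = 4.9275 mm/d
ETc = Kc × ET₀ = 1.04 × 4.9275 = 5.1246 mm/d
Over 30 days: 5.1246 × 30 = 153.738 mm

154 mm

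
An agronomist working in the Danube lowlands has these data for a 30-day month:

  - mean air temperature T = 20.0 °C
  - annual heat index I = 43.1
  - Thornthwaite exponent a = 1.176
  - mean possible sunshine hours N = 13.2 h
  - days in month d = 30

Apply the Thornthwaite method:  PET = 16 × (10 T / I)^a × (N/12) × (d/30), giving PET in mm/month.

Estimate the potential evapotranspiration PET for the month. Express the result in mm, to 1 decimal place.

10T/I = 10 × 20.0 / 43.1 = 4.6404
(10T/I)^a = 4.6404^1.176 = 6.0795
Uncorrected PET = 16 × 6.0795 = 97.272 mm
Correction = (N/12)(d/30) = (13.2/12)(30/30) = 1.1000
PET = 97.272 × 1.1000 = 106.999 mm/month

107.0 mm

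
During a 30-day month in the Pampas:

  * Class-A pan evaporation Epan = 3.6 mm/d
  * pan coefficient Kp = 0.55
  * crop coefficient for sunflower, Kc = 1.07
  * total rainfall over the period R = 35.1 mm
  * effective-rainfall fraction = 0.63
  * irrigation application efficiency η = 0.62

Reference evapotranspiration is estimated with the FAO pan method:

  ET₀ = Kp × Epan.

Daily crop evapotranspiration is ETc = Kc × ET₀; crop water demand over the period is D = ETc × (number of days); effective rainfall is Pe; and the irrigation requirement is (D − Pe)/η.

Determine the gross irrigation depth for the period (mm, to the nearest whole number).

ET₀ = 0.55 × 3.6 = 1.9800 mm/d
ETc = Kc × ET₀ = 1.07 × 1.9800 = 2.1186 mm/d
Crop demand D = ETc × 30 d = 2.1186 × 30 = 63.558 mm
Pe = 0.63 × 35.1 = 22.113 mm
D − Pe = 63.558 − 22.113 = 41.445 mm
Gross irrigation = 41.445 / 0.62 = 66.847 mm

67 mm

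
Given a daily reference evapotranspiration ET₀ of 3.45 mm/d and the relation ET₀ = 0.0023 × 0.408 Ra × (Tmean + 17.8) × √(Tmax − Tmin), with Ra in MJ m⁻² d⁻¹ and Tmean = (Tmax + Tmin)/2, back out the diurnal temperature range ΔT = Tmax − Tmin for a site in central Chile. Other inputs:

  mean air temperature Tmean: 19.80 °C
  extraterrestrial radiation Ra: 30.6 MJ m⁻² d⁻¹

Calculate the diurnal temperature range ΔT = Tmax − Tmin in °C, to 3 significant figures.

√ΔT = ET₀ / [0.0023 × 0.408 × Ra × (Tmean+17.8)] = 3.45 / (0.0023 × 12.4848 × 37.60) = 3.1954
ΔT = 3.1954² = 10.211 °C

10.2 °C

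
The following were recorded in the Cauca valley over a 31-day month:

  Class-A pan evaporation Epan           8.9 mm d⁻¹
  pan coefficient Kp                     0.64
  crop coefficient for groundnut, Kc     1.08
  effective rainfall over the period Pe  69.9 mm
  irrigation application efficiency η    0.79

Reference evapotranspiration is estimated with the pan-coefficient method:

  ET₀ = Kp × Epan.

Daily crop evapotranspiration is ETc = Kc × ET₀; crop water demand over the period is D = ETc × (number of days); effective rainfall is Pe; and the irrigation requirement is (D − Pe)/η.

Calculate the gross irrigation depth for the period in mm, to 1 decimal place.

152.9 mm

ET₀ = 0.64 × 8.9 = 5.6960 mm/d
ETc = Kc × ET₀ = 1.08 × 5.6960 = 6.1517 mm/d
Crop demand D = ETc × 31 d = 6.1517 × 31 = 190.703 mm
D − Pe = 190.703 − 69.9 = 120.803 mm
Gross irrigation = 120.803 / 0.79 = 152.915 mm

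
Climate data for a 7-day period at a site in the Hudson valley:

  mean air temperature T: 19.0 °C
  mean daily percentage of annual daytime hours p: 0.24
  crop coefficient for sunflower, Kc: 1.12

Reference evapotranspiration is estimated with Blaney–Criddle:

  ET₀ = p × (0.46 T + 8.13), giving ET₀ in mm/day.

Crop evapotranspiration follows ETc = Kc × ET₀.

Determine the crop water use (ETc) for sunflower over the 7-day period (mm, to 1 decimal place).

ET₀ = 0.24 × (0.46 × 19.0 + 8.13) = 0.24 × 16.870 = 4.0488 mm/d
ETc = Kc × ET₀ = 1.12 × 4.0488 = 4.5347 mm/d
Over 7 days: 4.5347 × 7 = 31.743 mm

31.7 mm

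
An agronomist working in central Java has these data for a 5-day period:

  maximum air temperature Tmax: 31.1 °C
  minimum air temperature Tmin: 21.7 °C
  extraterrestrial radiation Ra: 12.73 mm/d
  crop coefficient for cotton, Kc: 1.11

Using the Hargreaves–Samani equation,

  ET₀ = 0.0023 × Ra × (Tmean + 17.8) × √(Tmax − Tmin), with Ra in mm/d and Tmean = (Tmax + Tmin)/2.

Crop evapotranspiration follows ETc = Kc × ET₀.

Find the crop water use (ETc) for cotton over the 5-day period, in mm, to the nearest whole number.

Tmean = (31.1 + 21.7)/2 = 26.40 °C
ET₀ = 0.0023 × 12.73 × (26.40 + 17.8) × √9.4 = 0.0023 × 12.73 × 44.20 × 3.0659 = 3.9677 mm/d
ETc = Kc × ET₀ = 1.11 × 3.9677 = 4.4041 mm/d
Over 5 days: 4.4041 × 5 = 22.021 mm

22 mm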